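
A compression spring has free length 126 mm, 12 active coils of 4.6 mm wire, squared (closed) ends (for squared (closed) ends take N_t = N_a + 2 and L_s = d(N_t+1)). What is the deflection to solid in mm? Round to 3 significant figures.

57.0 mm

N_t = 14; L_s = 4.6·15 = 69 mm
δ_solid = L₀ − L_s = 126 − 69 = 57 mm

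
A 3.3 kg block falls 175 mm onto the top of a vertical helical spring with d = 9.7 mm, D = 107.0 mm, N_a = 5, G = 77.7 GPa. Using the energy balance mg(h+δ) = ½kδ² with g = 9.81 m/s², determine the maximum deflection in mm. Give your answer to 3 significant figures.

k = Gd⁴/(8D³N_a) = (77.7×10³)(9.7⁴)/(8·107.0³·5) = 14.038 N/mm
W = mg = 3.3 × 9.81 = 32.373 N
½kδ² − Wδ − Wh = 0 → δ = (W + √(W² + 2kWh))/k
δ = (32.373 + √(1048 + 159055))/14.038 = (32.373 + 400.13)/14.038 = 30.81 mm

30.8 mm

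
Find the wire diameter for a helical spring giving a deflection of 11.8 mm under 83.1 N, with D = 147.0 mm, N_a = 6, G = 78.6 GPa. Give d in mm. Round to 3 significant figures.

10.8 mm

Required rate k = F/δ = 83.1/11.8 = 7.0424 N/mm
d = (8D³N_a·k / G)^(1/4) = (8·147.0³·6·7.0424 / (78.6×10³))^0.25
  = (13661)^0.25 = 10.8112 mm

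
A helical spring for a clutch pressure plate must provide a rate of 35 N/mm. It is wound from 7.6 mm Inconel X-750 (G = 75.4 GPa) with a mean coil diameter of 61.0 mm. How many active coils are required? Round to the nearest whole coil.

4

N_a = Gd⁴/(8D³k) = (75.4×10³ × 7.6⁴)/(8 × 61.0³ × 35)
    = 2.51551e+08 / 6.35547e+07 = 3.958 → 4 coils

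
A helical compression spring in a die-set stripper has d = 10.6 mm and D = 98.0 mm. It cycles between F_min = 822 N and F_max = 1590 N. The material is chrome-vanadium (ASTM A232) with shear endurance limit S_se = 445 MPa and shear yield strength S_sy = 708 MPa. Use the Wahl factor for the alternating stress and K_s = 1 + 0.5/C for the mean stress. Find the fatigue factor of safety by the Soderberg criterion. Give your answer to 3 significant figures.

C = D/d = 98.0/10.6 = 9.2453; K_W = (4C−1)/(4C−4)+0.615/C = 1.1575; K_s = 1+0.5/C = 1.0541
F_a = (F_max−F_min)/2 = 384 N; F_m = (F_max+F_min)/2 = 1206 N
τ_a = K_W·8F_aD/(πd³) = 1.1575 × 80.46 = 93.131 MPa
τ_m = K_s·8F_mD/(πd³) = 1.0541 × 252.69 = 266.36 MPa
Soderberg: 1/n_f = τ_a/S_se + τ_m/S_sy = 93.131/445 + 266.36/708 = 0.20928 + 0.37622 = 0.5855
n_f = 1/0.5855 = 1.708

1.71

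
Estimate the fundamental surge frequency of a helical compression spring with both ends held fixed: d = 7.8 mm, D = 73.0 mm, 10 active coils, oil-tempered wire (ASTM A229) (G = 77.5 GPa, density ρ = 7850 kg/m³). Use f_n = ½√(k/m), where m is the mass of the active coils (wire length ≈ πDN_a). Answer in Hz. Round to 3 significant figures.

k = Gd⁴/(8D³N_a) = (77.5×10³)(7.8⁴)/(8·73.0³·10) = 9.2177 N/mm = 9217.7 N/m
Wire length L = πDN_a = π·73.0·10 = 2293.4 mm
m = ρ·(πd²/4)·L = 7850 × 47.784×10⁻⁶ m² × 2.2934 m = 0.86024 kg
f_n = ½√(k/m) = 0.5·√(9217.7/0.86024) = 0.5·√(10715) = 51.757 Hz

51.8 Hz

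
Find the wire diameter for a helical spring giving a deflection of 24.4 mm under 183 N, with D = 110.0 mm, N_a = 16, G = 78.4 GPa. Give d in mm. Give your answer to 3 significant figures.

11.3 mm

Required rate k = F/δ = 183/24.4 = 7.5 N/mm
d = (8D³N_a·k / G)^(1/4) = (8·110.0³·16·7.5 / (78.4×10³))^0.25
  = (16298)^0.25 = 11.2988 mm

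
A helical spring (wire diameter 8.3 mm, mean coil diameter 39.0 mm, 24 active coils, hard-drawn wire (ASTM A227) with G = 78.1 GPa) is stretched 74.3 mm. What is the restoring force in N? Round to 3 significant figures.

k = Gd⁴/(8D³N_a) = (78.1×10³)(8.3⁴)/(8·39.0³·24) = 32.544 N/mm
F = k·δ = 32.544 × 74.3 = 2418 N

2420 N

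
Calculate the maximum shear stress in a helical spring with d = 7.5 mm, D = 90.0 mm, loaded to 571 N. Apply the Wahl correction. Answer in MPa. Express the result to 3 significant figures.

Spring index C = D/d = 90.0/7.5 = 12.0000
K_W = (4C−1)/(4C−4) + 0.615/C = 47.000/44.000 + 0.0512 = 1.1194
τ₀ = 8FD/(πd³) = 8·571·90.0/(π·7.5³) = 411120/1325.4 = 310.2 MPa
τ_max = K·τ₀ = 1.1194 × 310.2 = 347.24 MPa

347 MPa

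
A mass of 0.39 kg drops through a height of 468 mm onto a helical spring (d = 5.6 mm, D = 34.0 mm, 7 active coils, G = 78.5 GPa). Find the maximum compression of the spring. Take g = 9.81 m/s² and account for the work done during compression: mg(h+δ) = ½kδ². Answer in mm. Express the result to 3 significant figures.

10.2 mm

k = Gd⁴/(8D³N_a) = (78.5×10³)(5.6⁴)/(8·34.0³·7) = 35.075 N/mm
W = mg = 0.39 × 9.81 = 3.8259 N
½kδ² − Wδ − Wh = 0 → δ = (W + √(W² + 2kWh))/k
δ = (3.8259 + √(14.638 + 125605))/35.075 = (3.8259 + 354.43)/35.075 = 10.214 mm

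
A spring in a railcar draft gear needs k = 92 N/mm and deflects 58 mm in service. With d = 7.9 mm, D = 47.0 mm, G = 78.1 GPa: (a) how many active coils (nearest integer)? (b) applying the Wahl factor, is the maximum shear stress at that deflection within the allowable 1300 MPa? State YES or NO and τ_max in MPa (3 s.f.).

(a) 4 coils; (b) NO, τ_max = 1620 MPa

N_a = Gd⁴/(8D³k) = (78.1×10³)(7.9⁴)/(8·47.0³·92) = 3.981 → N_a = 4
Actual rate k = Gd⁴/(8D³·4) = 91.562 N/mm
Working load F = kδ = 91.562·58 = 5310.6 N
C = 47.0/7.9 = 5.9494; K_W = (4C−1)/(4C−4)+0.615/C = 1.2549
τ_max = K_W·8FD/(πd³) = 1.2549·1289.1 = 1617.8 MPa
τ_max > 1300 MPa → exceeds allowable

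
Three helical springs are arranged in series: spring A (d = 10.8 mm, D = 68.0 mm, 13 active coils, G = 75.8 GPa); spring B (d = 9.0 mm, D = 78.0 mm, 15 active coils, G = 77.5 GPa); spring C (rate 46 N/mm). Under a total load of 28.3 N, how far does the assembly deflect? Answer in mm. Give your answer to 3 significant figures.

4.68 mm

k_A = Gd⁴/(8D³N_a) = (75.8×10³)(10.8⁴)/(8·68.0³·13) = 31.536 N/mm
k_B = Gd⁴/(8D³N_a) = (77.5×10³)(9.0⁴)/(8·78.0³·15) = 8.9291 N/mm
Series: 1/k_eq = 1/31.536 + 1/8.9291 + 1/46 = 0.16544; k_eq = 6.0444 N/mm
δ = F/k_eq = 28.3/6.0444 = 4.682 mm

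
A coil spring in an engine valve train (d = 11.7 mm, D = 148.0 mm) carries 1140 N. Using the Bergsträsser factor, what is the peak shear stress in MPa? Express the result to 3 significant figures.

296 MPa

Spring index C = D/d = 148.0/11.7 = 12.6496
K_B = (4C+2)/(4C−3) = 52.598/47.598 = 1.1050
τ₀ = 8FD/(πd³) = 8·1140·148.0/(π·11.7³) = 1.34976e+06/5031.6 = 268.26 MPa
τ_max = K·τ₀ = 1.1050 × 268.26 = 296.43 MPa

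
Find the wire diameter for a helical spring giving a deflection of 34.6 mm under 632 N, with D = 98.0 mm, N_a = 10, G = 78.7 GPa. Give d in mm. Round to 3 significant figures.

11.5 mm

Required rate k = F/δ = 632/34.6 = 18.266 N/mm
d = (8D³N_a·k / G)^(1/4) = (8·98.0³·10·18.266 / (78.7×10³))^0.25
  = (17476)^0.25 = 11.4976 mm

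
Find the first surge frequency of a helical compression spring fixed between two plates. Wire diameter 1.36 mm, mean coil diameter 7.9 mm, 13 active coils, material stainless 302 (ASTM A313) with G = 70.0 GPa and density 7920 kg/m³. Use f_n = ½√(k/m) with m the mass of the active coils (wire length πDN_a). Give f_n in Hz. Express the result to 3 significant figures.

561 Hz

k = Gd⁴/(8D³N_a) = (70.0×10³)(1.36⁴)/(8·7.9³·13) = 4.6702 N/mm = 4670.2 N/m
Wire length L = πDN_a = π·7.9·13 = 322.64 mm
m = ρ·(πd²/4)·L = 7920 × 1.4527×10⁻⁶ m² × 0.32264 m = 0.003712 kg
f_n = ½√(k/m) = 0.5·√(4670.2/0.003712) = 0.5·√(1.2581e+06) = 560.83 Hz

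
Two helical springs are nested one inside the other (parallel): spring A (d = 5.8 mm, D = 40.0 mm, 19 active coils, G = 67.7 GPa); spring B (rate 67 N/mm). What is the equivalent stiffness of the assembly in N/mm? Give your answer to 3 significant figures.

k_A = Gd⁴/(8D³N_a) = (67.7×10³)(5.8⁴)/(8·40.0³·19) = 7.8755 N/mm
Parallel: k_eq = 7.8755 + 67 = 74.875 N/mm

74.9 N/mm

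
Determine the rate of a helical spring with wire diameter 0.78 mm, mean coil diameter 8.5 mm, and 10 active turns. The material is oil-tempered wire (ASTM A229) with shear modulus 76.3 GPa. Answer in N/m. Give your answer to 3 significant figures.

575 N/m

k = Gd⁴/(8D³N_a) = (76.3×10³ × 0.78⁴) / (8 × 8.5³ × 10)
  = 28242.5 / 49130 = 0.57485 N/mm = 574.85 N/m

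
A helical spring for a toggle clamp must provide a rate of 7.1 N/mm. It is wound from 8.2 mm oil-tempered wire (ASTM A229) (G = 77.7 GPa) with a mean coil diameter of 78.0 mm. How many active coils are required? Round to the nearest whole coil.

13

N_a = Gd⁴/(8D³k) = (77.7×10³ × 8.2⁴)/(8 × 78.0³ × 7.1)
    = 3.51299e+08 / 2.69546e+07 = 13.03 → 13 coils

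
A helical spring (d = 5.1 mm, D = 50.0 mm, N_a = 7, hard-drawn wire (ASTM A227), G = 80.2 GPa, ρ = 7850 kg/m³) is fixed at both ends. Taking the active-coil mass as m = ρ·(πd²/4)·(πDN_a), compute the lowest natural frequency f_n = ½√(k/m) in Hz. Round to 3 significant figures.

k = Gd⁴/(8D³N_a) = (80.2×10³)(5.1⁴)/(8·50.0³·7) = 7.751 N/mm = 7751 N/m
Wire length L = πDN_a = π·50.0·7 = 1099.6 mm
m = ρ·(πd²/4)·L = 7850 × 20.428×10⁻⁶ m² × 1.0996 m = 0.17633 kg
f_n = ½√(k/m) = 0.5·√(7751/0.17633) = 0.5·√(43958) = 104.83 Hz

105 Hz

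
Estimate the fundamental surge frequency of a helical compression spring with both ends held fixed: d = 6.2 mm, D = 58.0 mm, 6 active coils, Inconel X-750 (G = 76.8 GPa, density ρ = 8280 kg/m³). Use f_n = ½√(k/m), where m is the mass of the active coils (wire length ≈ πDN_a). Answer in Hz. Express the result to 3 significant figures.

105 Hz

k = Gd⁴/(8D³N_a) = (76.8×10³)(6.2⁴)/(8·58.0³·6) = 12.117 N/mm = 12117 N/m
Wire length L = πDN_a = π·58.0·6 = 1093.3 mm
m = ρ·(πd²/4)·L = 8280 × 30.191×10⁻⁶ m² × 1.0933 m = 0.2733 kg
f_n = ½√(k/m) = 0.5·√(12117/0.2733) = 0.5·√(44337) = 105.28 Hz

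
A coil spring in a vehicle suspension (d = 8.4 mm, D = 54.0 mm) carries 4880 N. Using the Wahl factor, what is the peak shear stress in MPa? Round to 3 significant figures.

1400 MPa

Spring index C = D/d = 54.0/8.4 = 6.4286
K_W = (4C−1)/(4C−4) + 0.615/C = 24.714/21.714 + 0.0957 = 1.2338
τ₀ = 8FD/(πd³) = 8·4880·54.0/(π·8.4³) = 2.10816e+06/1862 = 1132.2 MPa
τ_max = K·τ₀ = 1.2338 × 1132.2 = 1396.9 MPa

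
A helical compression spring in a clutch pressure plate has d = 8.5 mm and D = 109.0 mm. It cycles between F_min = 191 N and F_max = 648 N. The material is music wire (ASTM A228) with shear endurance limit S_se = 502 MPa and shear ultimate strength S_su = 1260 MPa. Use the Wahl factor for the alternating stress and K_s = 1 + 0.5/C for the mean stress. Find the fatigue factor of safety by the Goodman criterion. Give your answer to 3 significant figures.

2.60

C = D/d = 109.0/8.5 = 12.8235; K_W = (4C−1)/(4C−4)+0.615/C = 1.1114; K_s = 1+0.5/C = 1.0390
F_a = (F_max−F_min)/2 = 228.5 N; F_m = (F_max+F_min)/2 = 419.5 N
τ_a = K_W·8F_aD/(πd³) = 1.1114 × 103.28 = 114.78 MPa
τ_m = K_s·8F_mD/(πd³) = 1.0390 × 189.6 = 196.99 MPa
Goodman: 1/n_f = τ_a/S_se + τ_m/S_su = 114.78/502 + 196.99/1260 = 0.22864 + 0.15634 = 0.38499
n_f = 1/0.38499 = 2.597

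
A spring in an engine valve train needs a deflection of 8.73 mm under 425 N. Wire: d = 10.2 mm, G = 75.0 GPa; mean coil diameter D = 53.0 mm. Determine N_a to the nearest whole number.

14

Required rate k = F/δ = 425/8.73 = 48.683 N/mm
N_a = Gd⁴/(8D³k) = (75.0×10³ × 10.2⁴)/(8 × 53.0³ × 48.683)
    = 8.11824e+08 / 5.79819e+07 = 14 → 14 coils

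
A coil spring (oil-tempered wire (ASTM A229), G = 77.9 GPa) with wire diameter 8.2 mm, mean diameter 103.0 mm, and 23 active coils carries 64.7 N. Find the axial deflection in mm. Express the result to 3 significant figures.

k = Gd⁴/(8D³N_a) = (77.9×10³)(8.2⁴)/(8·103.0³·23) = 1.7517 N/mm
δ = F/k = 64.7 / 1.7517 = 36.935 mm

36.9 mm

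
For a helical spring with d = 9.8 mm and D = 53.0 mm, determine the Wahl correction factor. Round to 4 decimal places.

C = D/d = 53.0/9.8 = 5.4082
K_W = (4C−1)/(4C−4) + 0.615/C = 20.633/17.633 + 0.1137 = 1.2839

1.2839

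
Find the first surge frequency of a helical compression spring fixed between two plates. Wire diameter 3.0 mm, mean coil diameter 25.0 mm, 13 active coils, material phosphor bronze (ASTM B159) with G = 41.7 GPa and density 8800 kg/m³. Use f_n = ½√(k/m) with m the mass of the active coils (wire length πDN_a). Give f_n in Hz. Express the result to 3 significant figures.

90.5 Hz

k = Gd⁴/(8D³N_a) = (41.7×10³)(3.0⁴)/(8·25.0³·13) = 2.0786 N/mm = 2078.6 N/m
Wire length L = πDN_a = π·25.0·13 = 1021 mm
m = ρ·(πd²/4)·L = 8800 × 7.0686×10⁻⁶ m² × 1.021 m = 0.063511 kg
f_n = ½√(k/m) = 0.5·√(2078.6/0.063511) = 0.5·√(32728) = 90.454 Hz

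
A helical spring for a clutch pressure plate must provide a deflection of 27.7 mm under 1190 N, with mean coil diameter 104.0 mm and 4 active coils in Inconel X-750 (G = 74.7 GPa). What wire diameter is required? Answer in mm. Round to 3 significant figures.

Required rate k = F/δ = 1190/27.7 = 42.96 N/mm
d = (8D³N_a·k / G)^(1/4) = (8·104.0³·4·42.96 / (74.7×10³))^0.25
  = (20701)^0.25 = 11.9950 mm

12.0 mm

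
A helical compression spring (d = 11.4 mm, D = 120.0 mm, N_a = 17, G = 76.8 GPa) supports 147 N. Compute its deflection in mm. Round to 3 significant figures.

26.6 mm

k = Gd⁴/(8D³N_a) = (76.8×10³)(11.4⁴)/(8·120.0³·17) = 5.5195 N/mm
δ = F/k = 147 / 5.5195 = 26.633 mm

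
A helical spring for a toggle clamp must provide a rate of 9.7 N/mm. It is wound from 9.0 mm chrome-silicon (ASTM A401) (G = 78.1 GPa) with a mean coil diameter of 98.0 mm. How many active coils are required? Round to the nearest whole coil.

N_a = Gd⁴/(8D³k) = (78.1×10³ × 9.0⁴)/(8 × 98.0³ × 9.7)
    = 5.12414e+08 / 7.30365e+07 = 7.016 → 7 coils

7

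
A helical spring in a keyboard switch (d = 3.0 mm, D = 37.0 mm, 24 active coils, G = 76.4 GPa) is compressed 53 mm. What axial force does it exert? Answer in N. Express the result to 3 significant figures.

33.7 N

k = Gd⁴/(8D³N_a) = (76.4×10³)(3.0⁴)/(8·37.0³·24) = 0.63631 N/mm
F = k·δ = 0.63631 × 53 = 33.725 N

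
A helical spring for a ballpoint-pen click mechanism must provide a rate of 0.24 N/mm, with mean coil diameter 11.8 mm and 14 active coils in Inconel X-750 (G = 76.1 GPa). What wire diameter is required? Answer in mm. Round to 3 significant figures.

0.873 mm

d = (8D³N_a·k / G)^(1/4) = (8·11.8³·14·0.24 / (76.1×10³))^0.25
  = (0.58035)^0.25 = 0.8728 mm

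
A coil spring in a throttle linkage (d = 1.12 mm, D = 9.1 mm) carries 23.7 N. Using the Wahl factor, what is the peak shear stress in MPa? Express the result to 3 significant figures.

462 MPa

Spring index C = D/d = 9.1/1.12 = 8.1250
K_W = (4C−1)/(4C−4) + 0.615/C = 31.500/28.500 + 0.0757 = 1.1810
τ₀ = 8FD/(πd³) = 8·23.7·9.1/(π·1.12³) = 1725.36/4.4137 = 390.91 MPa
τ_max = K·τ₀ = 1.1810 × 390.91 = 461.65 MPa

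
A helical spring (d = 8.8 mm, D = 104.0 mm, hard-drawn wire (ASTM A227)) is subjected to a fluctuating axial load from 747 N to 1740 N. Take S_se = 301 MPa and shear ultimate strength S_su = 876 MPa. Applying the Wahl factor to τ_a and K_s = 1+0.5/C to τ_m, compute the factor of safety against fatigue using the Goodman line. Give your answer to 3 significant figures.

0.773

C = D/d = 104.0/8.8 = 11.8182; K_W = (4C−1)/(4C−4)+0.615/C = 1.1214; K_s = 1+0.5/C = 1.0423
F_a = (F_max−F_min)/2 = 496.5 N; F_m = (F_max+F_min)/2 = 1243.5 N
τ_a = K_W·8F_aD/(πd³) = 1.1214 × 192.95 = 216.37 MPa
τ_m = K_s·8F_mD/(πd³) = 1.0423 × 483.25 = 503.69 MPa
Goodman: 1/n_f = τ_a/S_se + τ_m/S_su = 216.37/301 + 503.69/876 = 0.71883 + 0.57499 = 1.2938
n_f = 1/1.2938 = 0.7729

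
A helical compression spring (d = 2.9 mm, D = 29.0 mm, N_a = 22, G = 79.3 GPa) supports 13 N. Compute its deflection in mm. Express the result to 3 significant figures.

k = Gd⁴/(8D³N_a) = (79.3×10³)(2.9⁴)/(8·29.0³·22) = 1.3066 N/mm
δ = F/k = 13 / 1.3066 = 9.9491 mm

9.95 mm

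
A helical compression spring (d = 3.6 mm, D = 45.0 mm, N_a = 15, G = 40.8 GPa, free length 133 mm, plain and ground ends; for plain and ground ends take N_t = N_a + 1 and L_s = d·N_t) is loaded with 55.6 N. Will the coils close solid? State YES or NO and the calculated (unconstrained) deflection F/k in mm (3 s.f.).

k = Gd⁴/(8D³N_a) = (40.8×10³)(3.6⁴)/(8·45.0³·15) = 0.62669 N/mm
N_t = 16; L_s = 3.6·16 = 57.6 mm; δ_solid = L₀ − L_s = 133 − 57.6 = 75.4 mm
δ = F/k = 55.6/0.62669 = 88.72 mm
δ ≥ δ_solid → spring goes solid

YES, δ = 88.7 mm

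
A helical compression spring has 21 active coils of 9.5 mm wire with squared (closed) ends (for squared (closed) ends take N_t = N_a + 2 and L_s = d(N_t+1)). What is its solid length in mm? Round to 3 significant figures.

squared (closed) ends: N_t = N_a + 2 = 21 + 2 = 23
L_s = d·(N_t+1) = 9.5 × 24 = 228 mm

228 mm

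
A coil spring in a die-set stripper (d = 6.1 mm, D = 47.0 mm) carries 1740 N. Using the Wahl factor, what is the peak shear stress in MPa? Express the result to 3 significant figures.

Spring index C = D/d = 47.0/6.1 = 7.7049
K_W = (4C−1)/(4C−4) + 0.615/C = 29.820/26.820 + 0.0798 = 1.1917
τ₀ = 8FD/(πd³) = 8·1740·47.0/(π·6.1³) = 654240/713.08 = 917.48 MPa
τ_max = K·τ₀ = 1.1917 × 917.48 = 1093.3 MPa

1090 MPa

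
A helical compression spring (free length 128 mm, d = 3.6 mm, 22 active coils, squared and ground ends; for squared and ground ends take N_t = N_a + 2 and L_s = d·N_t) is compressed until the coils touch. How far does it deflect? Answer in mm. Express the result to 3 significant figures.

N_t = 24; L_s = 3.6·24 = 86.4 mm
δ_solid = L₀ − L_s = 128 − 86.4 = 41.6 mm

41.6 mm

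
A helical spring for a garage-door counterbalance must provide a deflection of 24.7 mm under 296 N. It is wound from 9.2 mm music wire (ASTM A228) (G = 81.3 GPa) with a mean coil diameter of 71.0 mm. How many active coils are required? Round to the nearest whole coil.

17

Required rate k = F/δ = 296/24.7 = 11.984 N/mm
N_a = Gd⁴/(8D³k) = (81.3×10³ × 9.2⁴)/(8 × 71.0³ × 11.984)
    = 5.82427e+08 / 3.43131e+07 = 16.97 → 17 coils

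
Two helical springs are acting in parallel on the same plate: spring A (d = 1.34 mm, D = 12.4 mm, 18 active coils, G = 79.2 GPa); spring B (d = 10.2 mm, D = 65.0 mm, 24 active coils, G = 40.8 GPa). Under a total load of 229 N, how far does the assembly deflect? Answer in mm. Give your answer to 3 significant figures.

24.6 mm

k_A = Gd⁴/(8D³N_a) = (79.2×10³)(1.34⁴)/(8·12.4³·18) = 0.93007 N/mm
k_B = Gd⁴/(8D³N_a) = (40.8×10³)(10.2⁴)/(8·65.0³·24) = 8.3757 N/mm
Parallel: k_eq = 0.93007 + 8.3757 = 9.3057 N/mm
δ = F/k_eq = 229/9.3057 = 24.608 mm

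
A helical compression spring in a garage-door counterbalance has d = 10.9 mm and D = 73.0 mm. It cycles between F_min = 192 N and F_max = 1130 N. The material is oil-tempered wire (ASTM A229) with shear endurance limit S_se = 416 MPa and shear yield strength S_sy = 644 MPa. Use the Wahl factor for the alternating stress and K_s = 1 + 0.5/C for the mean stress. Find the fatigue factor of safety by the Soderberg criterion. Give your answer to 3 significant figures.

2.81

C = D/d = 73.0/10.9 = 6.6972; K_W = (4C−1)/(4C−4)+0.615/C = 1.2235; K_s = 1+0.5/C = 1.0747
F_a = (F_max−F_min)/2 = 469 N; F_m = (F_max+F_min)/2 = 661 N
τ_a = K_W·8F_aD/(πd³) = 1.2235 × 67.322 = 82.366 MPa
τ_m = K_s·8F_mD/(πd³) = 1.0747 × 94.882 = 101.97 MPa
Soderberg: 1/n_f = τ_a/S_se + τ_m/S_sy = 82.366/416 + 101.97/644 = 0.19800 + 0.15833 = 0.35633
n_f = 1/0.35633 = 2.806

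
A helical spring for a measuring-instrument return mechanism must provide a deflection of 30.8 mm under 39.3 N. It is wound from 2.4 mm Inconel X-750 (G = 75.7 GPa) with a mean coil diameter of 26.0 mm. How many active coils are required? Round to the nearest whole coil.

Required rate k = F/δ = 39.3/30.8 = 1.276 N/mm
N_a = Gd⁴/(8D³k) = (75.7×10³ × 2.4⁴)/(8 × 26.0³ × 1.276)
    = 2.51154e+06 / 179412 = 14 → 14 coils

14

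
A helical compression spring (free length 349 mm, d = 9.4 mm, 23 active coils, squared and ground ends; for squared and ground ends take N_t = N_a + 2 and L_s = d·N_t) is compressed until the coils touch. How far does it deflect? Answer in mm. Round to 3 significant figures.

N_t = 25; L_s = 9.4·25 = 235 mm
δ_solid = L₀ − L_s = 349 − 235 = 114 mm

114 mm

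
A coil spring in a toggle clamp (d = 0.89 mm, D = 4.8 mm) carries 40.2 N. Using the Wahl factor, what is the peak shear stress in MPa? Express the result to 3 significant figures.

Spring index C = D/d = 4.8/0.89 = 5.3933
K_W = (4C−1)/(4C−4) + 0.615/C = 20.573/17.573 + 0.1140 = 1.2847
τ₀ = 8FD/(πd³) = 8·40.2·4.8/(π·0.89³) = 1543.68/2.2147 = 697.01 MPa
τ_max = K·τ₀ = 1.2847 × 697.01 = 895.48 MPa

895 MPa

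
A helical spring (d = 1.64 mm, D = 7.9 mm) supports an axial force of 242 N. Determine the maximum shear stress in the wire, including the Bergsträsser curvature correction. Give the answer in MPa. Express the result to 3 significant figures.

Spring index C = D/d = 7.9/1.64 = 4.8171
K_B = (4C+2)/(4C−3) = 21.268/16.268 = 1.3073
τ₀ = 8FD/(πd³) = 8·242·7.9/(π·1.64³) = 15294.4/13.857 = 1103.7 MPa
τ_max = K·τ₀ = 1.3073 × 1103.7 = 1442.9 MPa

1440 MPa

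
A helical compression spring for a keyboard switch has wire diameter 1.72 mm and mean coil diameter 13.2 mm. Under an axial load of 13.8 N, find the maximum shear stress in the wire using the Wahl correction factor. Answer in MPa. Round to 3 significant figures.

109 MPa

Spring index C = D/d = 13.2/1.72 = 7.6744
K_W = (4C−1)/(4C−4) + 0.615/C = 29.698/26.698 + 0.0801 = 1.1925
τ₀ = 8FD/(πd³) = 8·13.8·13.2/(π·1.72³) = 1457.28/15.986 = 91.161 MPa
τ_max = K·τ₀ = 1.1925 × 91.161 = 108.71 MPa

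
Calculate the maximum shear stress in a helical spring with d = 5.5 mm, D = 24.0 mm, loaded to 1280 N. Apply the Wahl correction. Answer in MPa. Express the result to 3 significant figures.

Spring index C = D/d = 24.0/5.5 = 4.3636
K_W = (4C−1)/(4C−4) + 0.615/C = 16.455/13.455 + 0.1409 = 1.3639
τ₀ = 8FD/(πd³) = 8·1280·24.0/(π·5.5³) = 245760/522.68 = 470.19 MPa
τ_max = K·τ₀ = 1.3639 × 470.19 = 641.3 MPa

641 MPa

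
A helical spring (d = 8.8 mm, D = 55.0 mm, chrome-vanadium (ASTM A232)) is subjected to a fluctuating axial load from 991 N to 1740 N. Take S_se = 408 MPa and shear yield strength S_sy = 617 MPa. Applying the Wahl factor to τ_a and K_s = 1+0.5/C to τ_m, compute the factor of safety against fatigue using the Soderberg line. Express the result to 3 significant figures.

C = D/d = 55.0/8.8 = 6.2500; K_W = (4C−1)/(4C−4)+0.615/C = 1.2413; K_s = 1+0.5/C = 1.0800
F_a = (F_max−F_min)/2 = 374.5 N; F_m = (F_max+F_min)/2 = 1365.5 N
τ_a = K_W·8F_aD/(πd³) = 1.2413 × 76.967 = 95.536 MPa
τ_m = K_s·8F_mD/(πd³) = 1.0800 × 280.64 = 303.09 MPa
Soderberg: 1/n_f = τ_a/S_se + τ_m/S_sy = 95.536/408 + 303.09/617 = 0.23416 + 0.49123 = 0.72539
n_f = 1/0.72539 = 1.379

1.38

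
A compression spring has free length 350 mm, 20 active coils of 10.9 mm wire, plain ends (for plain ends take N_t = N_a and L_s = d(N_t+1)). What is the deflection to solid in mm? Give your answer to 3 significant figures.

N_t = 20; L_s = 10.9·21 = 228.9 mm
δ_solid = L₀ − L_s = 350 − 228.9 = 121.1 mm

121 mm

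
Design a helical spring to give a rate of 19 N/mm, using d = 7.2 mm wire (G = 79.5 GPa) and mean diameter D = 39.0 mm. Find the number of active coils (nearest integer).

N_a = Gd⁴/(8D³k) = (79.5×10³ × 7.2⁴)/(8 × 39.0³ × 19)
    = 2.13647e+08 / 9.01649e+06 = 23.7 → 24 coils

24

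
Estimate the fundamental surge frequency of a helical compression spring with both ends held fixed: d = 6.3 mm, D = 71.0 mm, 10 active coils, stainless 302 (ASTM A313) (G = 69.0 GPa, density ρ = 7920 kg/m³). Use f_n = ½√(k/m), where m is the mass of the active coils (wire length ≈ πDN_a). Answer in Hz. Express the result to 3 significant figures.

41.5 Hz

k = Gd⁴/(8D³N_a) = (69.0×10³)(6.3⁴)/(8·71.0³·10) = 3.7962 N/mm = 3796.2 N/m
Wire length L = πDN_a = π·71.0·10 = 2230.5 mm
m = ρ·(πd²/4)·L = 7920 × 31.172×10⁻⁶ m² × 2.2305 m = 0.55069 kg
f_n = ½√(k/m) = 0.5·√(3796.2/0.55069) = 0.5·√(6893.5) = 41.514 Hz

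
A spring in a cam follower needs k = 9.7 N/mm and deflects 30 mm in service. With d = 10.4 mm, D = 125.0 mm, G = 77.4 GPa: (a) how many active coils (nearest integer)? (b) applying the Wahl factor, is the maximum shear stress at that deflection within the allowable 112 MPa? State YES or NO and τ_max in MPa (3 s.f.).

N_a = Gd⁴/(8D³k) = (77.4×10³)(10.4⁴)/(8·125.0³·9.7) = 5.974 → N_a = 6
Actual rate k = Gd⁴/(8D³·6) = 9.6584 N/mm
Working load F = kδ = 9.6584·30 = 289.75 N
C = 125.0/10.4 = 12.0192; K_W = (4C−1)/(4C−4)+0.615/C = 1.1192
τ_max = K_W·8FD/(πd³) = 1.1192·81.993 = 91.769 MPa
τ_max ≤ 112 MPa → acceptable

(a) 6 coils; (b) YES, τ_max = 91.8 MPa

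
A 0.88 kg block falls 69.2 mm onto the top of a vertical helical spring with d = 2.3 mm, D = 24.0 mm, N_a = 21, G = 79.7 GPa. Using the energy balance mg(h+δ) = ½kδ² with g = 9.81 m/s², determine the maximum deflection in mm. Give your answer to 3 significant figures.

k = Gd⁴/(8D³N_a) = (79.7×10³)(2.3⁴)/(8·24.0³·21) = 0.96034 N/mm
W = mg = 0.88 × 9.81 = 8.6328 N
½kδ² − Wδ − Wh = 0 → δ = (W + √(W² + 2kWh))/k
δ = (8.6328 + √(74.525 + 1147.4))/0.96034 = (8.6328 + 34.956)/0.96034 = 45.389 mm

45.4 mm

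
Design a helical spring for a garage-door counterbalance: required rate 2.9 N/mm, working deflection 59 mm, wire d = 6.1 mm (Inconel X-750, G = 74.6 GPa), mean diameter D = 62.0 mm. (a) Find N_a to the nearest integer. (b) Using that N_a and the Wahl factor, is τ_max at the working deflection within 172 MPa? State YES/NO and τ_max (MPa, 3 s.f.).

(a) 19 coils; (b) YES, τ_max = 134 MPa

N_a = Gd⁴/(8D³k) = (74.6×10³)(6.1⁴)/(8·62.0³·2.9) = 18.68 → N_a = 19
Actual rate k = Gd⁴/(8D³·19) = 2.8513 N/mm
Working load F = kδ = 2.8513·59 = 168.23 N
C = 62.0/6.1 = 10.1639; K_W = (4C−1)/(4C−4)+0.615/C = 1.1424
τ_max = K_W·8FD/(πd³) = 1.1424·117.01 = 133.67 MPa
τ_max ≤ 172 MPa → acceptable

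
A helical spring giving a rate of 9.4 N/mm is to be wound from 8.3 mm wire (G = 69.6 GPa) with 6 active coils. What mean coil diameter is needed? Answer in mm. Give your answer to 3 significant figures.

D = (Gd⁴/(8N_a·k))^(1/3) = (69.6×10³·8.3⁴/(8·6·9.4))^(1/3)
  = (732070)^(1/3) = 90.1262 mm

90.1 mm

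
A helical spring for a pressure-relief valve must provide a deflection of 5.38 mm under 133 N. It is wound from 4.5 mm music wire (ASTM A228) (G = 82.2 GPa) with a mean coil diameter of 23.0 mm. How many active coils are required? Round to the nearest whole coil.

Required rate k = F/δ = 133/5.38 = 24.721 N/mm
N_a = Gd⁴/(8D³k) = (82.2×10³ × 4.5⁴)/(8 × 23.0³ × 24.721)
    = 3.37071e+07 / 2.40626e+06 = 14.01 → 14 coils

14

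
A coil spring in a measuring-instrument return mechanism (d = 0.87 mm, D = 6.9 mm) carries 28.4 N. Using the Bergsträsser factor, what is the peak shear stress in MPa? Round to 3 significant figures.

890 MPa

Spring index C = D/d = 6.9/0.87 = 7.9310
K_B = (4C+2)/(4C−3) = 33.724/28.724 = 1.1741
τ₀ = 8FD/(πd³) = 8·28.4·6.9/(π·0.87³) = 1567.68/2.0687 = 757.79 MPa
τ_max = K·τ₀ = 1.1741 × 757.79 = 889.7 MPa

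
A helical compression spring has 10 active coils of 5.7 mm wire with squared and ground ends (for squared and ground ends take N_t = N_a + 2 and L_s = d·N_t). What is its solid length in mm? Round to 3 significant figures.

squared and ground ends: N_t = N_a + 2 = 10 + 2 = 12
L_s = d·N_t = 5.7 × 12 = 68.4 mm

68.4 mm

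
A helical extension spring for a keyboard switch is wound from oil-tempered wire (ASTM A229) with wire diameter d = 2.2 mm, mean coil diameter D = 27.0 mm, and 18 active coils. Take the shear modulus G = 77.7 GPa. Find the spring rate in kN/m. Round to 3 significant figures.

k = Gd⁴/(8D³N_a) = (77.7×10³ × 2.2⁴) / (8 × 27.0³ × 18)
  = 1.82017e+06 / 2.83435e+06 = 0.64218 N/mm

0.642 kN/m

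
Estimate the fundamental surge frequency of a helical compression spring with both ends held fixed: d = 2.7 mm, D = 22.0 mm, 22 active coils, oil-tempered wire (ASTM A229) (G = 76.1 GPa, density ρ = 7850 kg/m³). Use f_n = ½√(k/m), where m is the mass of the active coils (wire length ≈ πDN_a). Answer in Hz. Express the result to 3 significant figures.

k = Gd⁴/(8D³N_a) = (76.1×10³)(2.7⁴)/(8·22.0³·22) = 2.158 N/mm = 2158 N/m
Wire length L = πDN_a = π·22.0·22 = 1520.5 mm
m = ρ·(πd²/4)·L = 7850 × 5.7256×10⁻⁶ m² × 1.5205 m = 0.068341 kg
f_n = ½√(k/m) = 0.5·√(2158/0.068341) = 0.5·√(31577) = 88.85 Hz

88.9 Hz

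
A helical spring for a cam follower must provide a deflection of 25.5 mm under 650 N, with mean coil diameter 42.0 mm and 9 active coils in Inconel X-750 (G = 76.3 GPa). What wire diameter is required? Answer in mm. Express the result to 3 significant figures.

Required rate k = F/δ = 650/25.5 = 25.49 N/mm
d = (8D³N_a·k / G)^(1/4) = (8·42.0³·9·25.49 / (76.3×10³))^0.25
  = (1782.1)^0.25 = 6.4973 mm

6.50 mm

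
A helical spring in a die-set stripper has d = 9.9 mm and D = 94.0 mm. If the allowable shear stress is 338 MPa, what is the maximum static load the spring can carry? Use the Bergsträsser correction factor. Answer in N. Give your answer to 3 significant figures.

C = D/d = 94.0/9.9 = 9.4949
K_B = (4C+2)/(4C−3) = 39.980/34.980 = 1.1429
τ_max = K·8FD/(πd³) → F_max = τ_allow·πd³/(8DK)
F_max = 338·π·9.9³/(8·94.0·1.1429) = 1.0303e+06/859.49 = 1198.8 N

1200 N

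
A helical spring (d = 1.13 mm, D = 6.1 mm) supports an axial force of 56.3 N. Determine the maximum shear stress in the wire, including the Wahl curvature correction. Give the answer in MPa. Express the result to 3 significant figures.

779 MPa

Spring index C = D/d = 6.1/1.13 = 5.3982
K_W = (4C−1)/(4C−4) + 0.615/C = 20.593/17.593 + 0.1139 = 1.2844
τ₀ = 8FD/(πd³) = 8·56.3·6.1/(π·1.13³) = 2747.44/4.533 = 606.1 MPa
τ_max = K·τ₀ = 1.2844 × 606.1 = 778.5 MPa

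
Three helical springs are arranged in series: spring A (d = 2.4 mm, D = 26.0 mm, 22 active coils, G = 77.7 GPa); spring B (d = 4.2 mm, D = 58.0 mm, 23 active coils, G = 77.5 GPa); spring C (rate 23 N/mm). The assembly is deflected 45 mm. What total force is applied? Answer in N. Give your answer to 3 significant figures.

k_A = Gd⁴/(8D³N_a) = (77.7×10³)(2.4⁴)/(8·26.0³·22) = 0.83336 N/mm
k_B = Gd⁴/(8D³N_a) = (77.5×10³)(4.2⁴)/(8·58.0³·23) = 0.67173 N/mm
Series: 1/k_eq = 1/0.83336 + 1/0.67173 + 1/23 = 2.7321; k_eq = 0.36602 N/mm
F = k_eq·δ = 0.36602·45 = 16.471 N

16.5 N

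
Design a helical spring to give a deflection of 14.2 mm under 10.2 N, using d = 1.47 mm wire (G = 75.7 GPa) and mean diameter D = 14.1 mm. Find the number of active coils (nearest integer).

Required rate k = F/δ = 10.2/14.2 = 0.71831 N/mm
N_a = Gd⁴/(8D³k) = (75.7×10³ × 1.47⁴)/(8 × 14.1³ × 0.71831)
    = 353480 / 16108.7 = 21.94 → 22 coils

22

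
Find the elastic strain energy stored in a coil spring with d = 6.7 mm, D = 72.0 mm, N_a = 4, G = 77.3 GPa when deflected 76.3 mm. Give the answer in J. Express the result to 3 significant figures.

38.0 J

k = Gd⁴/(8D³N_a) = (77.3×10³)(6.7⁴)/(8·72.0³·4) = 13.042 N/mm
U = ½kδ² = 0.5 × 13.042 × 76.3² = 37962 N·mm = 37.962 J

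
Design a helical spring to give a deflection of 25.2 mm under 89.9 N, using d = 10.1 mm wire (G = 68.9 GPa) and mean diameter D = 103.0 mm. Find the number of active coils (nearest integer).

Required rate k = F/δ = 89.9/25.2 = 3.5675 N/mm
N_a = Gd⁴/(8D³k) = (68.9×10³ × 10.1⁴)/(8 × 103.0³ × 3.5675)
    = 7.16976e+08 / 3.11861e+07 = 22.99 → 23 coils

23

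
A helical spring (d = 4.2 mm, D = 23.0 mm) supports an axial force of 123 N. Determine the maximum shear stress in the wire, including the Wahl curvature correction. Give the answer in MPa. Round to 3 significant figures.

Spring index C = D/d = 23.0/4.2 = 5.4762
K_W = (4C−1)/(4C−4) + 0.615/C = 20.905/17.905 + 0.1123 = 1.2799
τ₀ = 8FD/(πd³) = 8·123·23.0/(π·4.2³) = 22632/232.75 = 97.236 MPa
τ_max = K·τ₀ = 1.2799 × 97.236 = 124.45 MPa

124 MPa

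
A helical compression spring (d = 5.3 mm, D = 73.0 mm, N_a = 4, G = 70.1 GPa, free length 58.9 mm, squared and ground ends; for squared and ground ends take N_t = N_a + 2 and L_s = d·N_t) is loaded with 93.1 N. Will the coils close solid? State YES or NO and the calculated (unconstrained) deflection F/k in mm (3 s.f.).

NO, δ = 21.0 mm

k = Gd⁴/(8D³N_a) = (70.1×10³)(5.3⁴)/(8·73.0³·4) = 4.4433 N/mm
N_t = 6; L_s = 5.3·6 = 31.8 mm; δ_solid = L₀ − L_s = 58.9 − 31.8 = 27.1 mm
δ = F/k = 93.1/4.4433 = 20.953 mm
δ < δ_solid → spring does not go solid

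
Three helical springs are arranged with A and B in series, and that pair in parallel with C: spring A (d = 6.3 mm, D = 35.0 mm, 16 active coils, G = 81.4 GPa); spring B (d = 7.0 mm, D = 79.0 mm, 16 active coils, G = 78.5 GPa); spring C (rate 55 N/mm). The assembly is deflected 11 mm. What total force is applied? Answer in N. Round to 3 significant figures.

634 N

k_A = Gd⁴/(8D³N_a) = (81.4×10³)(6.3⁴)/(8·35.0³·16) = 23.365 N/mm
k_B = Gd⁴/(8D³N_a) = (78.5×10³)(7.0⁴)/(8·79.0³·16) = 2.9866 N/mm
Springs A,B series: k_AB = 1/(1/23.365+1/2.9866) = 2.6481 N/mm; parallel with C: k_eq = 2.6481+55 = 57.648 N/mm
F = k_eq·δ = 57.648·11 = 634.13 N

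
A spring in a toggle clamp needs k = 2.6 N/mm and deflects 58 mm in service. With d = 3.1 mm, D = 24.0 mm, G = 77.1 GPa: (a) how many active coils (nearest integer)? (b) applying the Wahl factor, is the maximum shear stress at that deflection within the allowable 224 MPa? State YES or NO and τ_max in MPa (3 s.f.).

(a) 25 coils; (b) NO, τ_max = 365 MPa

N_a = Gd⁴/(8D³k) = (77.1×10³)(3.1⁴)/(8·24.0³·2.6) = 24.76 → N_a = 25
Actual rate k = Gd⁴/(8D³·25) = 2.5754 N/mm
Working load F = kδ = 2.5754·58 = 149.37 N
C = 24.0/3.1 = 7.7419; K_W = (4C−1)/(4C−4)+0.615/C = 1.1907
τ_max = K_W·8FD/(πd³) = 1.1907·306.43 = 364.86 MPa
τ_max > 224 MPa → exceeds allowable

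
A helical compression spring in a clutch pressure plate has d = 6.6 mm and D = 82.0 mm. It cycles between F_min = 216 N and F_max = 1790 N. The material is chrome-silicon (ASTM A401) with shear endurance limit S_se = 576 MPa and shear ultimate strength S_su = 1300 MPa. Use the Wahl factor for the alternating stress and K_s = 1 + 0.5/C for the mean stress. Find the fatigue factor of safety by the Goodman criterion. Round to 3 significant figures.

0.592

C = D/d = 82.0/6.6 = 12.4242; K_W = (4C−1)/(4C−4)+0.615/C = 1.1151; K_s = 1+0.5/C = 1.0402
F_a = (F_max−F_min)/2 = 787 N; F_m = (F_max+F_min)/2 = 1003 N
τ_a = K_W·8F_aD/(πd³) = 1.1151 × 571.61 = 637.43 MPa
τ_m = K_s·8F_mD/(πd³) = 1.0402 × 728.49 = 757.81 MPa
Goodman: 1/n_f = τ_a/S_se + τ_m/S_su = 637.43/576 + 757.81/1300 = 1.10664 + 0.58293 = 1.6896
n_f = 1/1.6896 = 0.5919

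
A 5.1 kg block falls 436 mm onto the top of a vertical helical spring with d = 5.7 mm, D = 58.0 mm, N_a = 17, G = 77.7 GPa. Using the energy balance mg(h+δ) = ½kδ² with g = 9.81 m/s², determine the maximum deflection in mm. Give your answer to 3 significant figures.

136 mm

k = Gd⁴/(8D³N_a) = (77.7×10³)(5.7⁴)/(8·58.0³·17) = 3.091 N/mm
W = mg = 5.1 × 9.81 = 50.031 N
½kδ² − Wδ − Wh = 0 → δ = (W + √(W² + 2kWh))/k
δ = (50.031 + √(2503.1 + 134851))/3.091 = (50.031 + 370.61)/3.091 = 136.09 mm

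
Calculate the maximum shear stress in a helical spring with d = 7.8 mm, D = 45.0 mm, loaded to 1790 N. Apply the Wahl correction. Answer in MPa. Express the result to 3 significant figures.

Spring index C = D/d = 45.0/7.8 = 5.7692
K_W = (4C−1)/(4C−4) + 0.615/C = 22.077/19.077 + 0.1066 = 1.2639
τ₀ = 8FD/(πd³) = 8·1790·45.0/(π·7.8³) = 644400/1490.8 = 432.24 MPa
τ_max = K·τ₀ = 1.2639 × 432.24 = 546.29 MPa

546 MPa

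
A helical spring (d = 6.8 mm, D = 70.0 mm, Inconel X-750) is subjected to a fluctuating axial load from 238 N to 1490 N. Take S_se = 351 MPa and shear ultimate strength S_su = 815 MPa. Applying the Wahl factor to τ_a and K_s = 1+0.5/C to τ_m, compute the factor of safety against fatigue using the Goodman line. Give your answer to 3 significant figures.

0.561

C = D/d = 70.0/6.8 = 10.2941; K_W = (4C−1)/(4C−4)+0.615/C = 1.1404; K_s = 1+0.5/C = 1.0486
F_a = (F_max−F_min)/2 = 626 N; F_m = (F_max+F_min)/2 = 864 N
τ_a = K_W·8F_aD/(πd³) = 1.1404 × 354.88 = 404.72 MPa
τ_m = K_s·8F_mD/(πd³) = 1.0486 × 489.81 = 513.6 MPa
Goodman: 1/n_f = τ_a/S_se + τ_m/S_su = 404.72/351 + 513.6/815 = 1.15306 + 0.63018 = 1.7832
n_f = 1/1.7832 = 0.5608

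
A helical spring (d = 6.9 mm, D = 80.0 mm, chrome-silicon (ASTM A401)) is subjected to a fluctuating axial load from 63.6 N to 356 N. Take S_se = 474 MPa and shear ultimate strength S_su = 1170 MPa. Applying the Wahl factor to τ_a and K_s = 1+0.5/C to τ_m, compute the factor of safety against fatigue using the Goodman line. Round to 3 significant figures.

C = D/d = 80.0/6.9 = 11.5942; K_W = (4C−1)/(4C−4)+0.615/C = 1.1238; K_s = 1+0.5/C = 1.0431
F_a = (F_max−F_min)/2 = 146.2 N; F_m = (F_max+F_min)/2 = 209.8 N
τ_a = K_W·8F_aD/(πd³) = 1.1238 × 90.663 = 101.89 MPa
τ_m = K_s·8F_mD/(πd³) = 1.0431 × 130.1 = 135.71 MPa
Goodman: 1/n_f = τ_a/S_se + τ_m/S_su = 101.89/474 + 135.71/1170 = 0.21496 + 0.11599 = 0.33095
n_f = 1/0.33095 = 3.022

3.02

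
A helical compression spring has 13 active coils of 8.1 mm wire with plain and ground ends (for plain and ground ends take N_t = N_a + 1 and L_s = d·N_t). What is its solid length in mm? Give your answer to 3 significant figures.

113 mm

plain and ground ends: N_t = N_a + 1 = 13 + 1 = 14
L_s = d·N_t = 8.1 × 14 = 113.4 mm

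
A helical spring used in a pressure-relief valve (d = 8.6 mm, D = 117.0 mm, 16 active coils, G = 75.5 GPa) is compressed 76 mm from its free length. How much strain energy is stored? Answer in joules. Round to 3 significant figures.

k = Gd⁴/(8D³N_a) = (75.5×10³)(8.6⁴)/(8·117.0³·16) = 2.0145 N/mm
U = ½kδ² = 0.5 × 2.0145 × 76² = 5818 N·mm = 5.818 J

5.82 J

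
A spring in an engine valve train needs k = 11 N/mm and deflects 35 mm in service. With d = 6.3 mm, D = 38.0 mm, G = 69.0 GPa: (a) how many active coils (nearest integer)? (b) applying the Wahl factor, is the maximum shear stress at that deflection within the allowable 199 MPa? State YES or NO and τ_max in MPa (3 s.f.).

N_a = Gd⁴/(8D³k) = (69.0×10³)(6.3⁴)/(8·38.0³·11) = 22.51 → N_a = 23
Actual rate k = Gd⁴/(8D³·23) = 10.766 N/mm
Working load F = kδ = 10.766·35 = 376.8 N
C = 38.0/6.3 = 6.0317; K_W = (4C−1)/(4C−4)+0.615/C = 1.2510
τ_max = K_W·8FD/(πd³) = 1.2510·145.82 = 182.42 MPa
τ_max ≤ 199 MPa → acceptable

(a) 23 coils; (b) YES, τ_max = 182 MPa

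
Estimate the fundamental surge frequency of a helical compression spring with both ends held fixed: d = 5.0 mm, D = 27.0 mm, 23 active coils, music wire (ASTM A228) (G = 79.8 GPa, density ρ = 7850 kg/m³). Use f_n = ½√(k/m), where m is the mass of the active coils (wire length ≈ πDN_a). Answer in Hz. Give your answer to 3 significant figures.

107 Hz

k = Gd⁴/(8D³N_a) = (79.8×10³)(5.0⁴)/(8·27.0³·23) = 13.771 N/mm = 13771 N/m
Wire length L = πDN_a = π·27.0·23 = 1950.9 mm
m = ρ·(πd²/4)·L = 7850 × 19.635×10⁻⁶ m² × 1.9509 m = 0.30071 kg
f_n = ½√(k/m) = 0.5·√(13771/0.30071) = 0.5·√(45797) = 107 Hz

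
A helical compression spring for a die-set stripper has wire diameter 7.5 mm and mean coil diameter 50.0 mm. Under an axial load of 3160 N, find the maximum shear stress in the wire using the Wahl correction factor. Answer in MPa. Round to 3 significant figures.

1170 MPa

Spring index C = D/d = 50.0/7.5 = 6.6667
K_W = (4C−1)/(4C−4) + 0.615/C = 25.667/22.667 + 0.0922 = 1.2246
τ₀ = 8FD/(πd³) = 8·3160·50.0/(π·7.5³) = 1.264e+06/1325.4 = 953.7 MPa
τ_max = K·τ₀ = 1.2246 × 953.7 = 1167.9 MPa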